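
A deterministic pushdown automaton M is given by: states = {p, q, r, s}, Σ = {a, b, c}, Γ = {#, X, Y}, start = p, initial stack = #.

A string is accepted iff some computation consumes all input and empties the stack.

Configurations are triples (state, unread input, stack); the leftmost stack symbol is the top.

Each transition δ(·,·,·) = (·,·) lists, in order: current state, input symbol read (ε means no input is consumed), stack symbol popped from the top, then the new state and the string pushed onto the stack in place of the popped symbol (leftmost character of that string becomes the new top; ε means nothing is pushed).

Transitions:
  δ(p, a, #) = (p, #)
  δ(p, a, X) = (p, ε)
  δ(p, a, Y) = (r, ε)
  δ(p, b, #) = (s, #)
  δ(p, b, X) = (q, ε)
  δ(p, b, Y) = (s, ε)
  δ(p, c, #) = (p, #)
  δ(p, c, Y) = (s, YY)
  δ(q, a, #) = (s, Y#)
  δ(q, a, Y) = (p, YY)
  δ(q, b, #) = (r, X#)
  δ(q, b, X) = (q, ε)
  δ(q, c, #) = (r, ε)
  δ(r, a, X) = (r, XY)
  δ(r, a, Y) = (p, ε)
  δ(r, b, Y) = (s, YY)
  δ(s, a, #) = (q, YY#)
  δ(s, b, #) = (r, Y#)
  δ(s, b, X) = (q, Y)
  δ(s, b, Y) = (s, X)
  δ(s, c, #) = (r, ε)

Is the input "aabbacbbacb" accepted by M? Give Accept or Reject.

Reject

(p, aabbacbbacb, #)
  read a, top #: go to p, push # → (p, abbacbbacb, #)
  read a, top #: go to p, push # → (p, bbacbbacb, #)
  read b, top #: go to s, push # → (s, bacbbacb, #)
  read b, top #: go to r, push Y# → (r, acbbacb, Y#)
  read a, top Y: go to p, push ε → (p, cbbacb, #)
  read c, top #: go to p, push # → (p, bbacb, #)
  read b, top #: go to s, push # → (s, bacb, #)
  read b, top #: go to r, push Y# → (r, acb, Y#)
  read a, top Y: go to p, push ε → (p, cb, #)
  read c, top #: go to p, push # → (p, b, #)
  read b, top #: go to s, push # → (s, ε, #)
All input consumed; stack is #, not empty, and no further ε-move applies.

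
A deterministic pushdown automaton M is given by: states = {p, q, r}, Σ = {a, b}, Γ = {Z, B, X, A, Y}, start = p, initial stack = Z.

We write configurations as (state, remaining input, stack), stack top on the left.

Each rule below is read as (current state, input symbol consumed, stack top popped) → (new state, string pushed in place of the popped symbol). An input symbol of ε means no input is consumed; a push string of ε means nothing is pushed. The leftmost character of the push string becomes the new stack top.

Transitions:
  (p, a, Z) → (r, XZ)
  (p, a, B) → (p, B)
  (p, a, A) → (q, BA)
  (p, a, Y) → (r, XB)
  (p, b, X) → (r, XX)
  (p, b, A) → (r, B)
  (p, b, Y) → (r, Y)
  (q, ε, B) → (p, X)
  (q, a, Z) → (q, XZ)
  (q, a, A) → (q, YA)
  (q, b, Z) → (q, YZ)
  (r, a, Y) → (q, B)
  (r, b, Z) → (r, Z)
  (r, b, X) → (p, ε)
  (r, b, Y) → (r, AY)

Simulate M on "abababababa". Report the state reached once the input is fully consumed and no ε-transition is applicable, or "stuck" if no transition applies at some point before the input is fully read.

(p, abababababa, Z) ⊢ (r, bababababa, XZ) ⊢ (p, ababababa, Z) ⊢ (r, babababa, XZ) ⊢ (p, abababa, Z) ⊢ (r, bababa, XZ) ⊢ (p, ababa, Z) ⊢ (r, baba, XZ) ⊢ (p, aba, Z) ⊢ (r, ba, XZ) ⊢ (p, a, Z) ⊢ (r, ε, XZ)
All input consumed; M is in state r.

r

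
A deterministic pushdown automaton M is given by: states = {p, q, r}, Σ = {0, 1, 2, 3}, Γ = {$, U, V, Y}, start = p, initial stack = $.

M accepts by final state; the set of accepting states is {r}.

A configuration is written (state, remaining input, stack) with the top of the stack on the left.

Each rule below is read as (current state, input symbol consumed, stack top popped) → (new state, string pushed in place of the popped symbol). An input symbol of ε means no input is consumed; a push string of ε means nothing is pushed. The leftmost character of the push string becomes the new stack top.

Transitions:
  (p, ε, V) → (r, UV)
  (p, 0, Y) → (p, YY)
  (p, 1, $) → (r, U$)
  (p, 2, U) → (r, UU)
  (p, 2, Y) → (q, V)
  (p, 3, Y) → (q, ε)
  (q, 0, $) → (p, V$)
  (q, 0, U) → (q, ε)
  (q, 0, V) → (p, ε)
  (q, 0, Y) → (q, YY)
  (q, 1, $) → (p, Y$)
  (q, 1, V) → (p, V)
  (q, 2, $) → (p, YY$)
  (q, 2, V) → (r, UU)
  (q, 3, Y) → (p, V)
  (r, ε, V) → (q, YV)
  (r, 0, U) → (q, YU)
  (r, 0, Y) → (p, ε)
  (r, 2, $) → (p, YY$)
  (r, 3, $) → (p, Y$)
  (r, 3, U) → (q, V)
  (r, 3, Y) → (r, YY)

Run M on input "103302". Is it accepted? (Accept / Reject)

(p, 103302, $)
  read 1, top $: go to r, push U$ → (r, 03302, U$)
  read 0, top U: go to q, push YU → (q, 3302, YU$)
  read 3, top Y: go to p, push V → (p, 302, VU$)
  ε-move, top V: go to r, push UV → (r, 302, UVU$)
  read 3, top U: go to q, push V → (q, 02, VVU$)
  read 0, top V: go to p, push ε → (p, 2, VU$)
  ε-move, top V: go to r, push UV → (r, 2, UVU$)
No transition applies at (r, 2, UVU$); input not fully consumed.

Reject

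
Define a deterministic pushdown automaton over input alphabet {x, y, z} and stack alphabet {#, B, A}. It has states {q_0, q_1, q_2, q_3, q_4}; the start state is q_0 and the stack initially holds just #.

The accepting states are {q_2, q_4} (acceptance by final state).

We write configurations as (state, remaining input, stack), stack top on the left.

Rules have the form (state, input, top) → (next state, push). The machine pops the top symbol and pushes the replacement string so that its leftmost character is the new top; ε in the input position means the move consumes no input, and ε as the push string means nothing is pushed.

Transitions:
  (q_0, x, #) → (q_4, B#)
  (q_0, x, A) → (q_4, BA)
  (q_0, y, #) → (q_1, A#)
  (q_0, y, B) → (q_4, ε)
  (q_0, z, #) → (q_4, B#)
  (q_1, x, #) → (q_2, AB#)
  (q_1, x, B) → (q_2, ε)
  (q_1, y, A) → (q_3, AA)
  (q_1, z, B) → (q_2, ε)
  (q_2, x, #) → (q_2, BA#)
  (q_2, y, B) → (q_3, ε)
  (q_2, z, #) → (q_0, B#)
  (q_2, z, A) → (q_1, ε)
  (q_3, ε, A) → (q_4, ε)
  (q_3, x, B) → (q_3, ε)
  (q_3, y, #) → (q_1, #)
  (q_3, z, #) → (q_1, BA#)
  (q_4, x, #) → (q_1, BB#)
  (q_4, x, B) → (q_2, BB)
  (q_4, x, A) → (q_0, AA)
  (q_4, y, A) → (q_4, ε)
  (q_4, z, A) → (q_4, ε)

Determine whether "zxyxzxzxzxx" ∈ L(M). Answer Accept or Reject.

(q_0, zxyxzxzxzxx, #)
  read z, top #: go to q_4, push B# → (q_4, xyxzxzxzxx, B#)
  read x, top B: go to q_2, push BB → (q_2, yxzxzxzxx, BB#)
  read y, top B: go to q_3, push ε → (q_3, xzxzxzxx, B#)
  read x, top B: go to q_3, push ε → (q_3, zxzxzxx, #)
  read z, top #: go to q_1, push BA# → (q_1, xzxzxx, BA#)
  read x, top B: go to q_2, push ε → (q_2, zxzxx, A#)
  read z, top A: go to q_1, push ε → (q_1, xzxx, #)
  read x, top #: go to q_2, push AB# → (q_2, zxx, AB#)
  read z, top A: go to q_1, push ε → (q_1, xx, B#)
  read x, top B: go to q_2, push ε → (q_2, x, #)
  read x, top #: go to q_2, push BA# → (q_2, ε, BA#)
All input consumed; state q_2 ∈ F.

Accept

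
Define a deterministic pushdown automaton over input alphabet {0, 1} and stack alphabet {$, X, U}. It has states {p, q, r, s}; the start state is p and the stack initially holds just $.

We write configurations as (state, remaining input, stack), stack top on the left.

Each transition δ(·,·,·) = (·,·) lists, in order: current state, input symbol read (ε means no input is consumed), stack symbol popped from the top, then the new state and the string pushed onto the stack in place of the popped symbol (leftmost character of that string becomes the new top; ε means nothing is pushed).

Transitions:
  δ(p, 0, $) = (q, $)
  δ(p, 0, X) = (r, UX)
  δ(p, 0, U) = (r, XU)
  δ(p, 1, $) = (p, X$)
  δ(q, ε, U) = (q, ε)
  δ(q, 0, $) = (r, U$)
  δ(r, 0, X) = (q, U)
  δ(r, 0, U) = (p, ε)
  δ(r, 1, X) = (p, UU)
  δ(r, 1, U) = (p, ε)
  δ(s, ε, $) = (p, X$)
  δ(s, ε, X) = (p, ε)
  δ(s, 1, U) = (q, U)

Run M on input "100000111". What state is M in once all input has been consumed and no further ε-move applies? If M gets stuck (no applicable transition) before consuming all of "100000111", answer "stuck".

(p, 100000111, $)
  read 1, top $: go to p, push X$ → (p, 00000111, X$)
  read 0, top X: go to r, push UX → (r, 0000111, UX$)
  read 0, top U: go to p, push ε → (p, 000111, X$)
  read 0, top X: go to r, push UX → (r, 00111, UX$)
  read 0, top U: go to p, push ε → (p, 0111, X$)
  read 0, top X: go to r, push UX → (r, 111, UX$)
  read 1, top U: go to p, push ε → (p, 11, X$)
No transition for (p, 1, top X); M blocks with input 11 remaining.

stuck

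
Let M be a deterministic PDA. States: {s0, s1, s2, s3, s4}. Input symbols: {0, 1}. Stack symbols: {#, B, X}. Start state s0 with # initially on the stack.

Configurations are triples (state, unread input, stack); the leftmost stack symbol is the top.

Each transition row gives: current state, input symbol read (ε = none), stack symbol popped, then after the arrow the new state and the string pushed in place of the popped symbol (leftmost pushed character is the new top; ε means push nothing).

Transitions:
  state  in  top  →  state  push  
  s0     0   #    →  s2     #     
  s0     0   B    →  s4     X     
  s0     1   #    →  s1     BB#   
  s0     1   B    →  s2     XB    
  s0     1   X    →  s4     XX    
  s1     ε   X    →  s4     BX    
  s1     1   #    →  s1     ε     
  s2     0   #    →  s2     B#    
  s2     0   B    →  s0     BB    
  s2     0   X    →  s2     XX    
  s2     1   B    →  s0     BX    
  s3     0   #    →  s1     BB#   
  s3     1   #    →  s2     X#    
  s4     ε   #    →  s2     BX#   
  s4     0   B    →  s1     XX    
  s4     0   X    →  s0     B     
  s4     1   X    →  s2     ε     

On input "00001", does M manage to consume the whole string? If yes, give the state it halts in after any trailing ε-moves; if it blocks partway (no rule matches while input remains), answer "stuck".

s2

(s0, 00001, #)
  read 0, top #: go to s2, push # → (s2, 0001, #)
  read 0, top #: go to s2, push B# → (s2, 001, B#)
  read 0, top B: go to s0, push BB → (s0, 01, BB#)
  read 0, top B: go to s4, push X → (s4, 1, XB#)
  read 1, top X: go to s2, push ε → (s2, ε, B#)
All input consumed; M is in state s2.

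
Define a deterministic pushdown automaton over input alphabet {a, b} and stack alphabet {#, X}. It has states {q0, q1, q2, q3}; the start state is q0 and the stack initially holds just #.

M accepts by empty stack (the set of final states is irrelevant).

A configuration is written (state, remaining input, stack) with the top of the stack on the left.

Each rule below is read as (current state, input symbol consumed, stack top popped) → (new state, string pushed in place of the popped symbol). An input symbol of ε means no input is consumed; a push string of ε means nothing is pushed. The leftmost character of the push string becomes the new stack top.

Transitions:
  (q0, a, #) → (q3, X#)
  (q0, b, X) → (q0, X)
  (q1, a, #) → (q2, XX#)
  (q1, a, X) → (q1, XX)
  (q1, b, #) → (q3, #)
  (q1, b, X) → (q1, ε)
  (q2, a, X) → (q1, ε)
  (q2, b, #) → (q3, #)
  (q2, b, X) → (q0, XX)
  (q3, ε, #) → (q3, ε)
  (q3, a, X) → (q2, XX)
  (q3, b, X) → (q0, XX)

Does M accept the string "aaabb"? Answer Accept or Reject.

Accept

(q0, aaabb, #)
  read a, top #: go to q3, push X# → (q3, aabb, X#)
  read a, top X: go to q2, push XX → (q2, abb, XX#)
  read a, top X: go to q1, push ε → (q1, bb, X#)
  read b, top X: go to q1, push ε → (q1, b, #)
  read b, top #: go to q3, push # → (q3, ε, #)
  ε-move, top #: go to q3, push ε → (q3, ε, ε)
All input consumed and the stack is empty.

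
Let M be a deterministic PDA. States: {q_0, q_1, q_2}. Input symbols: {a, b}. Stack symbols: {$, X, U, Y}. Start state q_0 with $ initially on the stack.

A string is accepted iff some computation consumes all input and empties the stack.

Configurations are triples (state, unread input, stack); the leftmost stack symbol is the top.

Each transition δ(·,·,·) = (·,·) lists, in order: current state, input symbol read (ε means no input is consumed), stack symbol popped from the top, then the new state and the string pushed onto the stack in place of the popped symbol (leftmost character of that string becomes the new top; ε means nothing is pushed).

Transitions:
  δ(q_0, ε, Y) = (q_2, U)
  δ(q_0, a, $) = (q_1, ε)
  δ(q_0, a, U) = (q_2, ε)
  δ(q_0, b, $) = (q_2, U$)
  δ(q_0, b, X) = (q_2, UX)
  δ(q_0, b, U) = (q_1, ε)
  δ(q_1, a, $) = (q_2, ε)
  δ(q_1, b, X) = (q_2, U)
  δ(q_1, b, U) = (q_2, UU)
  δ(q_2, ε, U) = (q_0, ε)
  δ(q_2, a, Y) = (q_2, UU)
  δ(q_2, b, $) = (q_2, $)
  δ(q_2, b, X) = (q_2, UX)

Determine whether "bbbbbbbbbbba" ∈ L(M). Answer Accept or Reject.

Accept

(q_0, bbbbbbbbbbba, $) ⊢ (q_2, bbbbbbbbbba, U$) ⊢ (q_0, bbbbbbbbbba, $) ⊢ (q_2, bbbbbbbbba, U$) ⊢ (q_0, bbbbbbbbba, $) ⊢ (q_2, bbbbbbbba, U$) ⊢ (q_0, bbbbbbbba, $) ⊢ (q_2, bbbbbbba, U$) ⊢ (q_0, bbbbbbba, $) ⊢ (q_2, bbbbbba, U$) ⊢ (q_0, bbbbbba, $) ⊢ (q_2, bbbbba, U$) ⊢ (q_0, bbbbba, $) ⊢ (q_2, bbbba, U$) ⊢ (q_0, bbbba, $) ⊢ (q_2, bbba, U$) ⊢ (q_0, bbba, $) ⊢ (q_2, bba, U$) ⊢ (q_0, bba, $) ⊢ (q_2, ba, U$) ⊢ (q_0, ba, $) ⊢ (q_2, a, U$) ⊢ (q_0, a, $) ⊢ (q_1, ε, ε)
All input consumed and the stack is empty.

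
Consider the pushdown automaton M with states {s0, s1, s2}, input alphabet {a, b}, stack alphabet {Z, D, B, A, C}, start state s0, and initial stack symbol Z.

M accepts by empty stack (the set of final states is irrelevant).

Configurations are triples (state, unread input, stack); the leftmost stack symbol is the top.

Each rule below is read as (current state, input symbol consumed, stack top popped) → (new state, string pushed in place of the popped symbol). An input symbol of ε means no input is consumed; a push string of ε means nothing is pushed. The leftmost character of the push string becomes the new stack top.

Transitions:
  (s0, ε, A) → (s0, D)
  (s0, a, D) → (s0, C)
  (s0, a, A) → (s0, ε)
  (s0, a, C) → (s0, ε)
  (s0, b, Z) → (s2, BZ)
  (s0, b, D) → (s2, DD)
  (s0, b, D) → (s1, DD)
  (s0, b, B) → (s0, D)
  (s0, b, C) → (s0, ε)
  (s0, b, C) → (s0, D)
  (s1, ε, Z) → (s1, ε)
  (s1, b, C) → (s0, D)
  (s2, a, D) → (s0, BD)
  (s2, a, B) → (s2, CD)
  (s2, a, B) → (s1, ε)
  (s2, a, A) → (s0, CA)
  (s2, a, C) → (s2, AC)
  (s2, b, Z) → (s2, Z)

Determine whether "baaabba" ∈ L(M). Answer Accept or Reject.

Reject

No computation consumes all input and empties the stack.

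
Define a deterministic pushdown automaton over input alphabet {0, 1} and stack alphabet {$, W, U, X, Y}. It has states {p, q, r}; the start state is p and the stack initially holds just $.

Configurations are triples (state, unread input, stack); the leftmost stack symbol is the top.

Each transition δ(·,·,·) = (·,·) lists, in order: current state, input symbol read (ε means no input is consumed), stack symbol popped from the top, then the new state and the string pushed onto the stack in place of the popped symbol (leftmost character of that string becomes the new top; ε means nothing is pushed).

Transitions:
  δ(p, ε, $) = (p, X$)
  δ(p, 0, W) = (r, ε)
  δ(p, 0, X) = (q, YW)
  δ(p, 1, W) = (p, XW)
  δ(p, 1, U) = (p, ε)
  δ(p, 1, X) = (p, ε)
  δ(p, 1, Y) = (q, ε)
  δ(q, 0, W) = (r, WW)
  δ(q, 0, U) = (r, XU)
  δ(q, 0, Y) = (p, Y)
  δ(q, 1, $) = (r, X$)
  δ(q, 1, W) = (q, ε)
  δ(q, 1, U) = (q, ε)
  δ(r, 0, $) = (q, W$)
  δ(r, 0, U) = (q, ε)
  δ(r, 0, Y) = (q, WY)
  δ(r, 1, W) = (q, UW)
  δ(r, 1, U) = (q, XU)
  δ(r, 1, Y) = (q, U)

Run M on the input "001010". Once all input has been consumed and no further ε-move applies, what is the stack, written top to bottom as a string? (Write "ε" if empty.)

(p, 001010, $)
  ε-move, top $: go to p, push X$ → (p, 001010, X$)
  read 0, top X: go to q, push YW → (q, 01010, YW$)
  read 0, top Y: go to p, push Y → (p, 1010, YW$)
  read 1, top Y: go to q, push ε → (q, 010, W$)
  read 0, top W: go to r, push WW → (r, 10, WW$)
  read 1, top W: go to q, push UW → (q, 0, UWW$)
  read 0, top U: go to r, push XU → (r, ε, XUWW$)
All input consumed in state r with stack XUWW$.

XUWW$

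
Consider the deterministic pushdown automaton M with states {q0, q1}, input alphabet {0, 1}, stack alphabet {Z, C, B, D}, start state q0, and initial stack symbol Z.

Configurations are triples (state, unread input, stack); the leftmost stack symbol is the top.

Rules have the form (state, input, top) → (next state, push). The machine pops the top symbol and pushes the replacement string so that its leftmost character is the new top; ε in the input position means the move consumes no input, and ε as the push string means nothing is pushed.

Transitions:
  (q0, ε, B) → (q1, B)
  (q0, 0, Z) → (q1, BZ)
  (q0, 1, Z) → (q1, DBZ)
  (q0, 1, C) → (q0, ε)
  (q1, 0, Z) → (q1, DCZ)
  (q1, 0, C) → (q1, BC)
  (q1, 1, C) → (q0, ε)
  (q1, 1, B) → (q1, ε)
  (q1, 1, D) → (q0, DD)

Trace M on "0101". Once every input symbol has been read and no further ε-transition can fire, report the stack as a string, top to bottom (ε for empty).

DDCZ

(q0, 0101, Z)
  read 0, top Z: go to q1, push BZ → (q1, 101, BZ)
  read 1, top B: go to q1, push ε → (q1, 01, Z)
  read 0, top Z: go to q1, push DCZ → (q1, 1, DCZ)
  read 1, top D: go to q0, push DD → (q0, ε, DDCZ)
All input consumed in state q0 with stack DDCZ.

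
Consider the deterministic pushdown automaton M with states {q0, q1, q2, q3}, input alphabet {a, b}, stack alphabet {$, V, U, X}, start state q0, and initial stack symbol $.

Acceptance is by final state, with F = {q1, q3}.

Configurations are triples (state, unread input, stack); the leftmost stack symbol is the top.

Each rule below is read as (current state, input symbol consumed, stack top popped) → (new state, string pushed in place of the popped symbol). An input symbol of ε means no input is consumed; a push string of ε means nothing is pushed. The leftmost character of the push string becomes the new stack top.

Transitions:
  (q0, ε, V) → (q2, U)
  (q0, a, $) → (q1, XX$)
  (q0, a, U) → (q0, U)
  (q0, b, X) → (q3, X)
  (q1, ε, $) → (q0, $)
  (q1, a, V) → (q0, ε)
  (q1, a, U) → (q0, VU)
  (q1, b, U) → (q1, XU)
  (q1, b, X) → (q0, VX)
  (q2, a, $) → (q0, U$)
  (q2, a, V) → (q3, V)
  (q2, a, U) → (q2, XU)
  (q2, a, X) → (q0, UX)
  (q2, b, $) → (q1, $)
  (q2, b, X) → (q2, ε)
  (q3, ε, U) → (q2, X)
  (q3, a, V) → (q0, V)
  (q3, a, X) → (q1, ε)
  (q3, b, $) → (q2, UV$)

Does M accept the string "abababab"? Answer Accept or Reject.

Reject

(q0, abababab, $) ⊢ (q1, bababab, XX$) ⊢ (q0, ababab, VXX$) ⊢ (q2, ababab, UXX$) ⊢ (q2, babab, XUXX$) ⊢ (q2, abab, UXX$) ⊢ (q2, bab, XUXX$) ⊢ (q2, ab, UXX$) ⊢ (q2, b, XUXX$) ⊢ (q2, ε, UXX$)
All input consumed; state q2 ∉ F and no further ε-move applies.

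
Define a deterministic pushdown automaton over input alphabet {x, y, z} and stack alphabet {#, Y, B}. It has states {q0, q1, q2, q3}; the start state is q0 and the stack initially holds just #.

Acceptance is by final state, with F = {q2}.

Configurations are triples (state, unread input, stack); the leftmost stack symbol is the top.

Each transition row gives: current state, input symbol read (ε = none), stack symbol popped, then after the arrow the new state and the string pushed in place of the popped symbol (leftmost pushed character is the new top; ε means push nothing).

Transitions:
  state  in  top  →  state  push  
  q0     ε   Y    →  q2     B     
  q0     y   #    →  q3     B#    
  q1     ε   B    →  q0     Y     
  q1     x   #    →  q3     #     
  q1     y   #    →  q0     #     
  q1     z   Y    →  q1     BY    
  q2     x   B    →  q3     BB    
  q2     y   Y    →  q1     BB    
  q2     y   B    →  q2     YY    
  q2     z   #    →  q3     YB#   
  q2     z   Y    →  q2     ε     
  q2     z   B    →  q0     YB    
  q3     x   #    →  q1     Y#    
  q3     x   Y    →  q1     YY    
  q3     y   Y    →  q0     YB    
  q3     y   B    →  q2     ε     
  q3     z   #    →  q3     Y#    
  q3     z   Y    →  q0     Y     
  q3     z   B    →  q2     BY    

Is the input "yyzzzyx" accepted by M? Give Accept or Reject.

Reject

(q0, yyzzzyx, #) ⊢ (q3, yzzzyx, B#) ⊢ (q2, zzzyx, #) ⊢ (q3, zzyx, YB#) ⊢ (q0, zyx, YB#) ⊢ (q2, zyx, BB#) ⊢ (q0, yx, YBB#) ⊢ (q2, yx, BBB#) ⊢ (q2, x, YYBB#)
No transition applies at (q2, x, YYBB#); input not fully consumed.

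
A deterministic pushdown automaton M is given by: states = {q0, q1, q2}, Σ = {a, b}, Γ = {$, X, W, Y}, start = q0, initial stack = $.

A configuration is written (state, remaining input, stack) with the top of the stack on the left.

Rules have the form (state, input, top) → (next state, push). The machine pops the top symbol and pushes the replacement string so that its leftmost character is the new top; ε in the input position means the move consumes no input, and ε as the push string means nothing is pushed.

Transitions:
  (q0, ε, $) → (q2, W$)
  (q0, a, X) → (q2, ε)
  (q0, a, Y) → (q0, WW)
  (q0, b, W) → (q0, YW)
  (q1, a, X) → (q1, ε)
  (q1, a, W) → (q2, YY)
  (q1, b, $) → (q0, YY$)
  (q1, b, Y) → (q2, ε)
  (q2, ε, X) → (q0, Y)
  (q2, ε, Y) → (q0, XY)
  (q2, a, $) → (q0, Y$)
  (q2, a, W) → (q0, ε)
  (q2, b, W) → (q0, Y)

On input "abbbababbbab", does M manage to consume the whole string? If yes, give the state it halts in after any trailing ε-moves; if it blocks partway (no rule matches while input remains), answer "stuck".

(q0, abbbababbbab, $)
  ε-move, top $: go to q2, push W$ → (q2, abbbababbbab, W$)
  read a, top W: go to q0, push ε → (q0, bbbababbbab, $)
  ε-move, top $: go to q2, push W$ → (q2, bbbababbbab, W$)
  read b, top W: go to q0, push Y → (q0, bbababbbab, Y$)
No transition for (q0, b, top Y); M blocks with input bbababbbab remaining.

stuck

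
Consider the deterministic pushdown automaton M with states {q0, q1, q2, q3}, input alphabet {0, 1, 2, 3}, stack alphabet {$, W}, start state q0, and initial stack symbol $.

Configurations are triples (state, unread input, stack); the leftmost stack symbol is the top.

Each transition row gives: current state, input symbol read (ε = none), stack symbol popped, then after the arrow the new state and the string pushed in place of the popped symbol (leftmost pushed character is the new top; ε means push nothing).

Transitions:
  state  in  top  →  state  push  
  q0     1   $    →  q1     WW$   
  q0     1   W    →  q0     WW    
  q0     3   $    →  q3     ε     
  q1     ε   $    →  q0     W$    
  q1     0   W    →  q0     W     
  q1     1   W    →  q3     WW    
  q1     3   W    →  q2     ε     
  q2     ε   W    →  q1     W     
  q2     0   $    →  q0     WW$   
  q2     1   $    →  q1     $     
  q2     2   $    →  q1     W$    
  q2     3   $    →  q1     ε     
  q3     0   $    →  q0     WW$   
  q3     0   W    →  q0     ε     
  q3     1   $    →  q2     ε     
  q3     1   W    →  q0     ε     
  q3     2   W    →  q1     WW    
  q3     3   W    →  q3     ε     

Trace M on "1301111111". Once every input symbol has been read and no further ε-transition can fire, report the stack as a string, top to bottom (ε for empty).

(q0, 1301111111, $) ⊢ (q1, 301111111, WW$) ⊢ (q2, 01111111, W$) ⊢ (q1, 01111111, W$) ⊢ (q0, 1111111, W$) ⊢ (q0, 111111, WW$) ⊢ (q0, 11111, WWW$) ⊢ (q0, 1111, WWWW$) ⊢ (q0, 111, WWWWW$) ⊢ (q0, 11, WWWWWW$) ⊢ (q0, 1, WWWWWWW$) ⊢ (q0, ε, WWWWWWWW$)
All input consumed in state q0 with stack WWWWWWWW$.

WWWWWWWW$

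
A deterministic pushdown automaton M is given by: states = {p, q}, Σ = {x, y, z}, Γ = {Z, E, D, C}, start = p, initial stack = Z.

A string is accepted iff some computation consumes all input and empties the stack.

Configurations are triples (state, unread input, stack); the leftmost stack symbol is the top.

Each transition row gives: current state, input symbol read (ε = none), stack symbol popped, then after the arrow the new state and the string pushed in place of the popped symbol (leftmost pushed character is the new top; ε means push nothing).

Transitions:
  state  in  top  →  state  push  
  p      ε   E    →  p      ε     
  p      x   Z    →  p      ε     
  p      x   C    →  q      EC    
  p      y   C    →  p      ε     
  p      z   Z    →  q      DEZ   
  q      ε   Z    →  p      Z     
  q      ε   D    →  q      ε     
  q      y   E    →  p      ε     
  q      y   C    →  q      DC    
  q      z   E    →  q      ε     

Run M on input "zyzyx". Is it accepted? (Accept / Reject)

(p, zyzyx, Z)
  read z, top Z: go to q, push DEZ → (q, yzyx, DEZ)
  ε-move, top D: go to q, push ε → (q, yzyx, EZ)
  read y, top E: go to p, push ε → (p, zyx, Z)
  read z, top Z: go to q, push DEZ → (q, yx, DEZ)
  ε-move, top D: go to q, push ε → (q, yx, EZ)
  read y, top E: go to p, push ε → (p, x, Z)
  read x, top Z: go to p, push ε → (p, ε, ε)
All input consumed and the stack is empty.

Accept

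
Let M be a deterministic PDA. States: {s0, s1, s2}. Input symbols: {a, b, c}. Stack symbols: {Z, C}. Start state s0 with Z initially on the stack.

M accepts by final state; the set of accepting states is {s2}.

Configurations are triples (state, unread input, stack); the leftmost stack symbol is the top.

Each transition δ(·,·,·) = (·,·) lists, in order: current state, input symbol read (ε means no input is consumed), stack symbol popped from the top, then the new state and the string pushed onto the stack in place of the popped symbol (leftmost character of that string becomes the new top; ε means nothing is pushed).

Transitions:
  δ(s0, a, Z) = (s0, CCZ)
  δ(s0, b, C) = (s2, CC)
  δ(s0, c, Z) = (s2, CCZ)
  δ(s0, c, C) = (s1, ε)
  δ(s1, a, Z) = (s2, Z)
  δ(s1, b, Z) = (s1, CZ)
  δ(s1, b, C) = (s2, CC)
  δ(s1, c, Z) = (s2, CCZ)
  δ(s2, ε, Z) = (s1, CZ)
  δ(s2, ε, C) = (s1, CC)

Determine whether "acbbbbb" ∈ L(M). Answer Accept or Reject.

Accept

(s0, acbbbbb, Z)
  read a, top Z: go to s0, push CCZ → (s0, cbbbbb, CCZ)
  read c, top C: go to s1, push ε → (s1, bbbbb, CZ)
  read b, top C: go to s2, push CC → (s2, bbbb, CCZ)
  ε-move, top C: go to s1, push CC → (s1, bbbb, CCCZ)
  read b, top C: go to s2, push CC → (s2, bbb, CCCCZ)
  ε-move, top C: go to s1, push CC → (s1, bbb, CCCCCZ)
  read b, top C: go to s2, push CC → (s2, bb, CCCCCCZ)
  ε-move, top C: go to s1, push CC → (s1, bb, CCCCCCCZ)
  read b, top C: go to s2, push CC → (s2, b, CCCCCCCCZ)
  ε-move, top C: go to s1, push CC → (s1, b, CCCCCCCCCZ)
  read b, top C: go to s2, push CC → (s2, ε, CCCCCCCCCCZ)
All input consumed; state s2 ∈ F.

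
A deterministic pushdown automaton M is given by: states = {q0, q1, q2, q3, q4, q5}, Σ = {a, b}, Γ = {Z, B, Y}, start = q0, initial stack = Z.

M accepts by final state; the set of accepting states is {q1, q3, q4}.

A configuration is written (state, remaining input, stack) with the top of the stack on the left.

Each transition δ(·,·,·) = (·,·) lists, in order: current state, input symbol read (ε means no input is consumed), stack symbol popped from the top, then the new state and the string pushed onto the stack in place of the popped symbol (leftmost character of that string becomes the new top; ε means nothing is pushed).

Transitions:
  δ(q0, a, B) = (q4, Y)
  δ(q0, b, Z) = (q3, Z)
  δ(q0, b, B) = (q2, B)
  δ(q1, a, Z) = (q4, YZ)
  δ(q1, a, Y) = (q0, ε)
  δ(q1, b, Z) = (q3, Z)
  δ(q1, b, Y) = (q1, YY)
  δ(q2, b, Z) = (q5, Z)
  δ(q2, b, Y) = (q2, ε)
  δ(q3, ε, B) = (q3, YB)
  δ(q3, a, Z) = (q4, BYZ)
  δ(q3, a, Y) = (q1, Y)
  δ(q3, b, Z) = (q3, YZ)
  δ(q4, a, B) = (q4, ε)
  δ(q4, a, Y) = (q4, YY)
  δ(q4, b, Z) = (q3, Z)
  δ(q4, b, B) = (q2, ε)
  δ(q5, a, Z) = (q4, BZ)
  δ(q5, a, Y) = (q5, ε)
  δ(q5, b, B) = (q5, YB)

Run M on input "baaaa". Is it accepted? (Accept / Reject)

(q0, baaaa, Z)
  read b, top Z: go to q3, push Z → (q3, aaaa, Z)
  read a, top Z: go to q4, push BYZ → (q4, aaa, BYZ)
  read a, top B: go to q4, push ε → (q4, aa, YZ)
  read a, top Y: go to q4, push YY → (q4, a, YYZ)
  read a, top Y: go to q4, push YY → (q4, ε, YYYZ)
All input consumed; state q4 ∈ F.

Accept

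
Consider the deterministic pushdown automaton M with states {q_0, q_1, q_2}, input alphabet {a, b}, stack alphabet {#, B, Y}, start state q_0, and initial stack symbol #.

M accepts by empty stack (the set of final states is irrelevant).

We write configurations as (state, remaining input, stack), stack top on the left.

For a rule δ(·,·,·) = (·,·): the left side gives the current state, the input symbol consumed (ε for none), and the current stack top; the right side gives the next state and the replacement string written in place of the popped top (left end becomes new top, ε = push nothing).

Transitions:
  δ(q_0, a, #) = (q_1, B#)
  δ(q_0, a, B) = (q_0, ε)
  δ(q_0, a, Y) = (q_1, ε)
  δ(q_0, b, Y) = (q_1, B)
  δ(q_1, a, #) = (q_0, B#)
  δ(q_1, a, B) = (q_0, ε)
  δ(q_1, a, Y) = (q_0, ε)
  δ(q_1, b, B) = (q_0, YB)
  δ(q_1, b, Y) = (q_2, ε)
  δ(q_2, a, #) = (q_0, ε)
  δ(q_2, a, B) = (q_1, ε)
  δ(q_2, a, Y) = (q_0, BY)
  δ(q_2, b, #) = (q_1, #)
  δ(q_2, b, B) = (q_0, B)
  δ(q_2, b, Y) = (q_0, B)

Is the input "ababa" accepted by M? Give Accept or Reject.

Reject

(q_0, ababa, #)
  read a, top #: go to q_1, push B# → (q_1, baba, B#)
  read b, top B: go to q_0, push YB → (q_0, aba, YB#)
  read a, top Y: go to q_1, push ε → (q_1, ba, B#)
  read b, top B: go to q_0, push YB → (q_0, a, YB#)
  read a, top Y: go to q_1, push ε → (q_1, ε, B#)
All input consumed; stack is B#, not empty, and no further ε-move applies.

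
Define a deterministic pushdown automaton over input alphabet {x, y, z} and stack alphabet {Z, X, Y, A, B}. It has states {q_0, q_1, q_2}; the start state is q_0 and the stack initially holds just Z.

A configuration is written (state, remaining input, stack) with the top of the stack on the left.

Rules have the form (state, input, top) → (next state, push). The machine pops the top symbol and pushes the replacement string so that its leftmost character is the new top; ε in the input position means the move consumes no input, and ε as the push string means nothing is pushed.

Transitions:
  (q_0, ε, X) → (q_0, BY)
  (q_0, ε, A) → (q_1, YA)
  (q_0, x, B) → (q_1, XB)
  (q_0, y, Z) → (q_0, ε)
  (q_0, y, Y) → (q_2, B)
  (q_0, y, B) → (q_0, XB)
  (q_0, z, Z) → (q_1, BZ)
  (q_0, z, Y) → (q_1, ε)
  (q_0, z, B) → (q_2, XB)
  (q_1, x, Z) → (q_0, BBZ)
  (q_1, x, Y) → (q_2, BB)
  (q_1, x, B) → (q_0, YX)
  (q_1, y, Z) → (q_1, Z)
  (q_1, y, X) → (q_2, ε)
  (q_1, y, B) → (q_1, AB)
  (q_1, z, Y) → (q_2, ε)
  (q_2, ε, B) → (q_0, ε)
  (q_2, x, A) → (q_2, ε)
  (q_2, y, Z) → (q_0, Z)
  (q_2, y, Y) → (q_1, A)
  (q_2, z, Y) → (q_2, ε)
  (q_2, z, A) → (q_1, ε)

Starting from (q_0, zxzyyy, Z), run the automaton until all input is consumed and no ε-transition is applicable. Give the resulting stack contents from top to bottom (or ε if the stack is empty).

ε

(q_0, zxzyyy, Z)
  read z, top Z: go to q_1, push BZ → (q_1, xzyyy, BZ)
  read x, top B: go to q_0, push YX → (q_0, zyyy, YXZ)
  read z, top Y: go to q_1, push ε → (q_1, yyy, XZ)
  read y, top X: go to q_2, push ε → (q_2, yy, Z)
  read y, top Z: go to q_0, push Z → (q_0, y, Z)
  read y, top Z: go to q_0, push ε → (q_0, ε, ε)
All input consumed in state q_0 with stack ε.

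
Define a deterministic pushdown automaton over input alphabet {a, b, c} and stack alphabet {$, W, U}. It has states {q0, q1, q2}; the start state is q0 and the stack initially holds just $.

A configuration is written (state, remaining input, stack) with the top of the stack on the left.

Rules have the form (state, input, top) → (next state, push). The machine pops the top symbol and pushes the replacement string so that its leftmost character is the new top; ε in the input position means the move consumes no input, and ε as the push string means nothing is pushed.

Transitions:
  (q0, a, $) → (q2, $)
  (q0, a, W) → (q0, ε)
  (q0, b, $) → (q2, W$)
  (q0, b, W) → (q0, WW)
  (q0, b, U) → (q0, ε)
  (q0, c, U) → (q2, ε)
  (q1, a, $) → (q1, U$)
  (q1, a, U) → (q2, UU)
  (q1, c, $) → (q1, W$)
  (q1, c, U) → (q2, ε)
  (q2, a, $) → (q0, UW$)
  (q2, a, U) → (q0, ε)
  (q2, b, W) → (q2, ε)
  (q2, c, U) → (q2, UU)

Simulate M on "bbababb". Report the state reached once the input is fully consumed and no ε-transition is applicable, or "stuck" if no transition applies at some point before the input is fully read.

q2

(q0, bbababb, $)
  read b, top $: go to q2, push W$ → (q2, bababb, W$)
  read b, top W: go to q2, push ε → (q2, ababb, $)
  read a, top $: go to q0, push UW$ → (q0, babb, UW$)
  read b, top U: go to q0, push ε → (q0, abb, W$)
  read a, top W: go to q0, push ε → (q0, bb, $)
  read b, top $: go to q2, push W$ → (q2, b, W$)
  read b, top W: go to q2, push ε → (q2, ε, $)
All input consumed; M is in state q2.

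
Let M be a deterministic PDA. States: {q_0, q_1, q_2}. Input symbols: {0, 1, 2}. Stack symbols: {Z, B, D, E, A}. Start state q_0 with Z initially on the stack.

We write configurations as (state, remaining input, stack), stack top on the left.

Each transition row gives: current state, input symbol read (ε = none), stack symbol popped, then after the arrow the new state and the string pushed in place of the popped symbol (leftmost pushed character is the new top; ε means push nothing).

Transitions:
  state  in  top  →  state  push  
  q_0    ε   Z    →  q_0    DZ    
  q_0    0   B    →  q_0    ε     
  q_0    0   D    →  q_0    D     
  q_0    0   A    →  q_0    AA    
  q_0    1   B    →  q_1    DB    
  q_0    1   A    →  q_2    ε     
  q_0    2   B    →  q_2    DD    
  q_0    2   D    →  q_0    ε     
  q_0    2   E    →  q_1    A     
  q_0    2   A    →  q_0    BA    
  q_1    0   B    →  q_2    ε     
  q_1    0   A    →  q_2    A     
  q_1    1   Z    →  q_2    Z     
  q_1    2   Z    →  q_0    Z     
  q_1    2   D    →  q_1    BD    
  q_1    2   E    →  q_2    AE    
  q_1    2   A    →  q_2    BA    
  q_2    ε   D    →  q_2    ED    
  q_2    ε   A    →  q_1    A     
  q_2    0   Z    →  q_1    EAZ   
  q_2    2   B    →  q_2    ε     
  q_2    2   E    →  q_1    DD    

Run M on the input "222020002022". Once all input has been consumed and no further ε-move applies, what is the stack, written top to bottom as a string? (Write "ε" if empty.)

(q_0, 222020002022, Z)
  ε-move, top Z: go to q_0, push DZ → (q_0, 222020002022, DZ)
  read 2, top D: go to q_0, push ε → (q_0, 22020002022, Z)
  ε-move, top Z: go to q_0, push DZ → (q_0, 22020002022, DZ)
  read 2, top D: go to q_0, push ε → (q_0, 2020002022, Z)
  ε-move, top Z: go to q_0, push DZ → (q_0, 2020002022, DZ)
  read 2, top D: go to q_0, push ε → (q_0, 020002022, Z)
  ε-move, top Z: go to q_0, push DZ → (q_0, 020002022, DZ)
  read 0, top D: go to q_0, push D → (q_0, 20002022, DZ)
  read 2, top D: go to q_0, push ε → (q_0, 0002022, Z)
  ε-move, top Z: go to q_0, push DZ → (q_0, 0002022, DZ)
  read 0, top D: go to q_0, push D → (q_0, 002022, DZ)
  read 0, top D: go to q_0, push D → (q_0, 02022, DZ)
  read 0, top D: go to q_0, push D → (q_0, 2022, DZ)
  read 2, top D: go to q_0, push ε → (q_0, 022, Z)
  ε-move, top Z: go to q_0, push DZ → (q_0, 022, DZ)
  read 0, top D: go to q_0, push D → (q_0, 22, DZ)
  read 2, top D: go to q_0, push ε → (q_0, 2, Z)
  ε-move, top Z: go to q_0, push DZ → (q_0, 2, DZ)
  read 2, top D: go to q_0, push ε → (q_0, ε, Z)
  ε-move, top Z: go to q_0, push DZ → (q_0, ε, DZ)
All input consumed in state q_0 with stack DZ.

DZ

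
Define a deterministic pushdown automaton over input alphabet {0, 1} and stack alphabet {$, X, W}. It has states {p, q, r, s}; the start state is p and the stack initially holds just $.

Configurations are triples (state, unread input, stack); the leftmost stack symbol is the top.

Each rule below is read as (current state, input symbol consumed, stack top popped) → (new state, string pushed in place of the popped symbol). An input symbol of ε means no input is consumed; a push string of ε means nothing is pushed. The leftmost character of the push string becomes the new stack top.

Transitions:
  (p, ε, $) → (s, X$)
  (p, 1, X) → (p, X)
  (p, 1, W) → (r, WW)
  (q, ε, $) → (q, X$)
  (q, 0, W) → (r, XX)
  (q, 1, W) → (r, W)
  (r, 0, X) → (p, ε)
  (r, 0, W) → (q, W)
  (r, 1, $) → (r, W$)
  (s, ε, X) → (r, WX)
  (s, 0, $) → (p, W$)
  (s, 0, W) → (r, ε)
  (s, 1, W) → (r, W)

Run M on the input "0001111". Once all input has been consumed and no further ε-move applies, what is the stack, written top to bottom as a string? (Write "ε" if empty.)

(p, 0001111, $)
  ε-move, top $: go to s, push X$ → (s, 0001111, X$)
  ε-move, top X: go to r, push WX → (r, 0001111, WX$)
  read 0, top W: go to q, push W → (q, 001111, WX$)
  read 0, top W: go to r, push XX → (r, 01111, XXX$)
  read 0, top X: go to p, push ε → (p, 1111, XX$)
  read 1, top X: go to p, push X → (p, 111, XX$)
  read 1, top X: go to p, push X → (p, 11, XX$)
  read 1, top X: go to p, push X → (p, 1, XX$)
  read 1, top X: go to p, push X → (p, ε, XX$)
All input consumed in state p with stack XX$.

XX$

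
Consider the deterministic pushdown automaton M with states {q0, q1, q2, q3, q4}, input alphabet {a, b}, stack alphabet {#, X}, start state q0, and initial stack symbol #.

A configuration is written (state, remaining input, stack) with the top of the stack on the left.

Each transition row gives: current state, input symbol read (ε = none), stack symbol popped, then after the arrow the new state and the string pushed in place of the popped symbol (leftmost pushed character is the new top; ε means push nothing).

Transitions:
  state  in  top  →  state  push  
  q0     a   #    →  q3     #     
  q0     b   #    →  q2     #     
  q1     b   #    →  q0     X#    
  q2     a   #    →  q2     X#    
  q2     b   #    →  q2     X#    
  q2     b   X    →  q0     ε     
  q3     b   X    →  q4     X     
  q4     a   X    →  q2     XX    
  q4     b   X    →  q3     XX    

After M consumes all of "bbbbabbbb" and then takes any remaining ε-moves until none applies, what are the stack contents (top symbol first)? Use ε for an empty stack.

#

(q0, bbbbabbbb, #) ⊢ (q2, bbbabbbb, #) ⊢ (q2, bbabbbb, X#) ⊢ (q0, babbbb, #) ⊢ (q2, abbbb, #) ⊢ (q2, bbbb, X#) ⊢ (q0, bbb, #) ⊢ (q2, bb, #) ⊢ (q2, b, X#) ⊢ (q0, ε, #)
All input consumed in state q0 with stack #.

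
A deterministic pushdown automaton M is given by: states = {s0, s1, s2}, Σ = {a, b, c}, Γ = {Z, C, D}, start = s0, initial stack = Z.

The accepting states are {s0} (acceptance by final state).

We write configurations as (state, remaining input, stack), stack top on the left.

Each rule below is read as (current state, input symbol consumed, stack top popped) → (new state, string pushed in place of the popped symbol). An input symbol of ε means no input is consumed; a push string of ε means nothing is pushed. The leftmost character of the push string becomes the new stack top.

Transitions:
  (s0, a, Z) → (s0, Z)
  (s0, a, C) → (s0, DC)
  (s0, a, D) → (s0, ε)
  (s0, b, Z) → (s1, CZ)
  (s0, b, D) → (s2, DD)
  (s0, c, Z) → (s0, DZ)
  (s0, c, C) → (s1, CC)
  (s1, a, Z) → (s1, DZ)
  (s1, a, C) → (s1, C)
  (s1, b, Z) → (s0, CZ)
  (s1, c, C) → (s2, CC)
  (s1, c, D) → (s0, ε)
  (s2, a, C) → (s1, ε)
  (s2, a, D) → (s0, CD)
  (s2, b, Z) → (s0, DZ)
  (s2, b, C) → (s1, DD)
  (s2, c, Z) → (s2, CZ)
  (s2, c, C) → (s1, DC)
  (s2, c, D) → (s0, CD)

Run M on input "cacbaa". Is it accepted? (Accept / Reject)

Accept

(s0, cacbaa, Z) ⊢ (s0, acbaa, DZ) ⊢ (s0, cbaa, Z) ⊢ (s0, baa, DZ) ⊢ (s2, aa, DDZ) ⊢ (s0, a, CDDZ) ⊢ (s0, ε, DCDDZ)
All input consumed; state s0 ∈ F.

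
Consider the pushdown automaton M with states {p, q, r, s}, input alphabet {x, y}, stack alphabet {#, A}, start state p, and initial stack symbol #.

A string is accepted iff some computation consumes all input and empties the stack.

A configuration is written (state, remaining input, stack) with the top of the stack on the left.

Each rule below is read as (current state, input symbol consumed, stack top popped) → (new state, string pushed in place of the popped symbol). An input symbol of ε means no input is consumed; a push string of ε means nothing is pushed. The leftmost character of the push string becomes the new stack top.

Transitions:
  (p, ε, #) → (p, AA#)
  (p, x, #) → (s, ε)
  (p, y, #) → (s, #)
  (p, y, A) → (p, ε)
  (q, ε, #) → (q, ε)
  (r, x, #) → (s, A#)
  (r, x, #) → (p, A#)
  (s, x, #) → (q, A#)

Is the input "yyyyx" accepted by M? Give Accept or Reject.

Accept

One accepting computation: (p, yyyyx, #) ⊢ (p, yyyyx, AA#) ⊢ (p, yyyx, A#) ⊢ (p, yyx, #) ⊢ (p, yyx, AA#) ⊢ (p, yx, A#) ⊢ (p, x, #) ⊢ (s, ε, ε)
All input consumed and the stack is empty.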